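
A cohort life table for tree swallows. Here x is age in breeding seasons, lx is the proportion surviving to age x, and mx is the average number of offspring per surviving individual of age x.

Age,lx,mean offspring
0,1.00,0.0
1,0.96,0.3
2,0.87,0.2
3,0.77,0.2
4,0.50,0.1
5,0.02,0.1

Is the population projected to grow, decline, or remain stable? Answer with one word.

declining

R0 = Σ lx·mx = 0 + 0.288 + 0.174 + 0.154 + 0.05 + 0.002 = 0.668
R0 < 1, so the population is declining.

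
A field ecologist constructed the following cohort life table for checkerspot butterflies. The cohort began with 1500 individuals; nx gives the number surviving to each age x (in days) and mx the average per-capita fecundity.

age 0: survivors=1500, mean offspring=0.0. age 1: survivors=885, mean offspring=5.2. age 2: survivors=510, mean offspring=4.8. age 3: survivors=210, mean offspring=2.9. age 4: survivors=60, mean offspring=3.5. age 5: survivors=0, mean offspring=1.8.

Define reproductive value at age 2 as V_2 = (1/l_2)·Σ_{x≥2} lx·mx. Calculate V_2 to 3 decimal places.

6.406

lx = nx/n0 = nx/1500: 1, 0.59, 0.34, 0.14, 0.04, 0
lx·mx for x ≥ 2: 1.632, 0.406, 0.14, 0 → sum = 2.178
V_2 = 2.178 / l_2 = 2.178 / 0.34 = 6.405882… → 6.406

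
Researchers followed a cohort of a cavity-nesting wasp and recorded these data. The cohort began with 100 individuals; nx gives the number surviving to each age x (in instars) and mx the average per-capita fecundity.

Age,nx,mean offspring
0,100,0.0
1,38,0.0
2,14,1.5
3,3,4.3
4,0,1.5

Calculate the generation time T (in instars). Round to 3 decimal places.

lx = nx/n0 = nx/100: 1, 0.38, 0.14, 0.03, 0
lx·mx: 0, 0, 0.21, 0.129, 0 → R0 = 0.339
x·lx·mx: 0, 0, 0.42, 0.387, 0 → Σ = 0.807
T = 0.807 / 0.339 = 2.380531… → 2.381

2.381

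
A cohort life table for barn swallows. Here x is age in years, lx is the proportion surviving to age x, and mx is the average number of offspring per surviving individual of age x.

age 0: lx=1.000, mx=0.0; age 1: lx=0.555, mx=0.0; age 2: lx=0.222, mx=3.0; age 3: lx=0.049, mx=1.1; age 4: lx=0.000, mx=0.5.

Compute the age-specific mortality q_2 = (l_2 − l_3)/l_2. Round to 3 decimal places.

q_2 = (l_2 − l_3) / l_2 = (0.222 − 0.049) / 0.222
     = 0.173 / 0.222 = 0.779279… → 0.779

0.779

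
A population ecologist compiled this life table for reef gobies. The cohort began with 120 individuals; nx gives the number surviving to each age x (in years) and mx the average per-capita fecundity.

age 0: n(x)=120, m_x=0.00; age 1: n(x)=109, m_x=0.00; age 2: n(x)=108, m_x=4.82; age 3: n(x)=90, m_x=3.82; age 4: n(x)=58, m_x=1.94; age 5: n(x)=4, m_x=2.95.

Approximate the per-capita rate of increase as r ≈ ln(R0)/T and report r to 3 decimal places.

0.808

lx = nx/n0 = nx/120: 1, 0.90833…, 0.9, 0.75, 0.48333…, 0.03333…
R0 = Σ lx·mx = 0 + 0 + 4.338 + 2.865 + 0.93767… + 0.09833… = 8.239…
Σ x·lx·mx = 21.513333…; T = 21.513333…/8.239… = 2.61116…
r ≈ ln(R0)/T = ln(8.239…)/2.61116… = 0.80764… → 0.808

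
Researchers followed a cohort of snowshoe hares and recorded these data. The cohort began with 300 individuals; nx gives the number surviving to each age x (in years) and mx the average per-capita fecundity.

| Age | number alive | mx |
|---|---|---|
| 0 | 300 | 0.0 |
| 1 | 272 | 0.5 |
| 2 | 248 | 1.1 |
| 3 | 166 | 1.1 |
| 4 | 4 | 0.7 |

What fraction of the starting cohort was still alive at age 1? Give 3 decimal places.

l_1 = n_1/n_0 = 272/300 = 0.906667… → 0.907

0.907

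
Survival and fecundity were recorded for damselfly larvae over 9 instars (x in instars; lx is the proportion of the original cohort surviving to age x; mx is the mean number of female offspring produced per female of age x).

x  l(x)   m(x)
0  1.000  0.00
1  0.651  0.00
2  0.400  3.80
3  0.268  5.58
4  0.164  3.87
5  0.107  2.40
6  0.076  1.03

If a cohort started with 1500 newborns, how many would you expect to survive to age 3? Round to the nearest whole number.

Expected survivors = N0 · l_3 = 1500 × 0.268 = 402 → 402

402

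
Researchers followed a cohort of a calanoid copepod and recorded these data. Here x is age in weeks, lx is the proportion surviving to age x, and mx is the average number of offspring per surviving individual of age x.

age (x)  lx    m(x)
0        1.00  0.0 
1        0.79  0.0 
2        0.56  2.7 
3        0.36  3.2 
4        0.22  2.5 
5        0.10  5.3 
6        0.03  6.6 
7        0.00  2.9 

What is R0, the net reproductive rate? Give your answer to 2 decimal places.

3.94

lx·mx by age: 0, 0, 1.512, 1.152, 0.55, 0.53, 0.198, 0
R0 = Σ lx·mx = 3.942 → 3.94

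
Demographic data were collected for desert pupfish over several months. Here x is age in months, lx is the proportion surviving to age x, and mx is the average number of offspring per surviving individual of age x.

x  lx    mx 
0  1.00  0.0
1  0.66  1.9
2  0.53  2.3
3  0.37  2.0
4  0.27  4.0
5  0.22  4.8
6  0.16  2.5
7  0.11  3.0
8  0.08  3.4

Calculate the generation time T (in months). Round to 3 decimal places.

3.527

lx·mx: 0, 1.254, 1.219, 0.74, 1.08, 1.056, 0.4, 0.33, 0.272 → R0 = 6.351
x·lx·mx: 0, 1.254, 2.438, 2.22, 4.32, 5.28, 2.4, 2.31, 2.176 → Σ = 22.398
T = 22.398 / 6.351 = 3.526689… → 3.527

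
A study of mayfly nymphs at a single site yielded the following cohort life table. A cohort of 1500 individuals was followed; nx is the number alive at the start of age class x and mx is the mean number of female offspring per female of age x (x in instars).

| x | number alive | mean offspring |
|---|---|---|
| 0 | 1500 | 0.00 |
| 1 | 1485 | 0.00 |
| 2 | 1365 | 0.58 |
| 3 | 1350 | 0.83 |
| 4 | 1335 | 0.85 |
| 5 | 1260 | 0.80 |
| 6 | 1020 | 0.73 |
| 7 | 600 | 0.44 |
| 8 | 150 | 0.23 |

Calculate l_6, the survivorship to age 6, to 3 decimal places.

l_6 = n_6/n_0 = 1020/1500 = 0.68 → 0.680

0.680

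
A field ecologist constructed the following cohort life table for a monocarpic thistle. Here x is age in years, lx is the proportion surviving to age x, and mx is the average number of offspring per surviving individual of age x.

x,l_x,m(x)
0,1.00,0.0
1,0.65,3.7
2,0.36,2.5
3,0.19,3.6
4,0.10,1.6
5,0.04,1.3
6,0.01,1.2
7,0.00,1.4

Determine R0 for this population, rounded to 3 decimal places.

lx·mx by age: 0, 2.405, 0.9, 0.684, 0.16, 0.052, 0.012, 0
R0 = Σ lx·mx = 4.213 → 4.213

4.213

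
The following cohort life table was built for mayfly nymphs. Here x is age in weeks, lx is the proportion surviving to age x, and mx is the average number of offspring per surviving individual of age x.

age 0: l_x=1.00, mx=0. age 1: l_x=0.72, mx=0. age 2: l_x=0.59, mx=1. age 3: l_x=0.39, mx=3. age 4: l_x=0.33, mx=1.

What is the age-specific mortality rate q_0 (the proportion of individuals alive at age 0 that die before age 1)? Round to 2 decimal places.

0.28

q_0 = (l_0 − l_1) / l_0 = (1 − 0.72) / 1
     = 0.28 / 1 = 0.28 → 0.28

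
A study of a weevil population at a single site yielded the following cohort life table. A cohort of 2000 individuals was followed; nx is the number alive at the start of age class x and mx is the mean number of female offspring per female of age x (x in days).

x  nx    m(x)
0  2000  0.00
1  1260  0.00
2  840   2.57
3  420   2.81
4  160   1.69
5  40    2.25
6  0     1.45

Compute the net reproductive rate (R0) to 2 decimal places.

lx = nx/n0 = nx/2000: 1, 0.63, 0.42, 0.21, 0.08, 0.02, 0
lx·mx by age: 0, 0, 1.0794, 0.5901, 0.1352, 0.045, 0
R0 = Σ lx·mx = 1.8497 → 1.85

1.85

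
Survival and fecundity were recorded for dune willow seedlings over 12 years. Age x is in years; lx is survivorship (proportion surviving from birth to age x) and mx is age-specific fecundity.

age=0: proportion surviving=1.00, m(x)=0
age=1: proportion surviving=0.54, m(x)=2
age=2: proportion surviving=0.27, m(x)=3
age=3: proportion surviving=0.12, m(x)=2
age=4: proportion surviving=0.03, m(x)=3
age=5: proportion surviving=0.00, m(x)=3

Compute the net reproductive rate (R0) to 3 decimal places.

2.220

lx·mx by age: 0, 1.08, 0.81, 0.24, 0.09, 0
R0 = Σ lx·mx = 2.22 → 2.220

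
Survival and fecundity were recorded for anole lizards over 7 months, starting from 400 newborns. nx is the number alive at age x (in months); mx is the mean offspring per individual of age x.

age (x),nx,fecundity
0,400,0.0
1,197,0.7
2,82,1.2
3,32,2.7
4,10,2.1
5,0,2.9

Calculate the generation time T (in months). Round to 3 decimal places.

lx = nx/n0 = nx/400: 1, 0.4925, 0.205, 0.08, 0.025, 0
lx·mx: 0, 0.34475, 0.246, 0.216, 0.0525, 0 → R0 = 0.85925
x·lx·mx: 0, 0.34475, 0.492, 0.648, 0.21, 0 → Σ = 1.69475
T = 1.69475 / 0.85925 = 1.97236… → 1.972

1.972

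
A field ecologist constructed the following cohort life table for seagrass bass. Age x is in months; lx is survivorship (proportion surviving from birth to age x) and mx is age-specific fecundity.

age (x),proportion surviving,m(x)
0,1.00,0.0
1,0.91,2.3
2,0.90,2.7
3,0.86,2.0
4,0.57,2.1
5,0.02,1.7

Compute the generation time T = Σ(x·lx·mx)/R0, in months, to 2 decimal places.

lx·mx: 0, 2.093, 2.43, 1.72, 1.197, 0.034 → R0 = 7.474
x·lx·mx: 0, 2.093, 4.86, 5.16, 4.788, 0.17 → Σ = 17.071
T = 17.071 / 7.474 = 2.284051… → 2.28

2.28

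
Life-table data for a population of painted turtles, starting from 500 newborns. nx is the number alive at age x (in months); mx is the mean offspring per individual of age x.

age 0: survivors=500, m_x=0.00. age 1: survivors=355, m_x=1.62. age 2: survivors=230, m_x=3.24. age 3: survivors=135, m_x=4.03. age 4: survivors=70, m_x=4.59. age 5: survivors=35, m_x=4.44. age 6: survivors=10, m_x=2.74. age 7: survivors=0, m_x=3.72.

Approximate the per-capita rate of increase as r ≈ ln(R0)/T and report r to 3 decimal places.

0.622

lx = nx/n0 = nx/500: 1, 0.71, 0.46, 0.27, 0.14, 0.07, 0.02, 0
R0 = Σ lx·mx = 0 + 1.1502 + 1.4904 + 1.0881 + 0.6426 + 0.3108 + 0.0548 + 0 = 4.7369
Σ x·lx·mx = 11.8485; T = 11.8485/4.7369 = 2.50132…
r ≈ ln(R0)/T = ln(4.7369)/2.50132… = 0.62182… → 0.622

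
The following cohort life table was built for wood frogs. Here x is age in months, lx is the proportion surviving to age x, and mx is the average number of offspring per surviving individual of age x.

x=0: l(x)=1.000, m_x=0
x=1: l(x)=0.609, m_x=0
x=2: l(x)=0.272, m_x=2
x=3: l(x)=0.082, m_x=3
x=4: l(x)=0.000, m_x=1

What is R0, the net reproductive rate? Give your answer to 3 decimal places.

0.790

lx·mx by age: 0, 0, 0.544, 0.246, 0
R0 = Σ lx·mx = 0.79 → 0.790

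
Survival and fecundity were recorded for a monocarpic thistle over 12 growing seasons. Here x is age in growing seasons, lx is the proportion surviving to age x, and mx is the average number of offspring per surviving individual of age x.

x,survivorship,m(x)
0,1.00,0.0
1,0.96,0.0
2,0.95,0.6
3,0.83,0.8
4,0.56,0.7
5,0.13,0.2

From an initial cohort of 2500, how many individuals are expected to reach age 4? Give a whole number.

1400

Expected survivors = N0 · l_4 = 2500 × 0.56 = 1400 → 1400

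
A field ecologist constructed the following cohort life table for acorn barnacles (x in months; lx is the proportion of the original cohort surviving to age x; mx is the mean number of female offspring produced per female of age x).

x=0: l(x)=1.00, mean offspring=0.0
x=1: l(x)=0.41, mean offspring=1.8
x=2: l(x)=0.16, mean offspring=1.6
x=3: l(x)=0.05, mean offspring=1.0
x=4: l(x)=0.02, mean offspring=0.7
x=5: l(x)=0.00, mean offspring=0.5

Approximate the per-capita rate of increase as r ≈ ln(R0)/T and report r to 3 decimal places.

0.041

R0 = Σ lx·mx = 0 + 0.738 + 0.256 + 0.05 + 0.014 + 0 = 1.058
Σ x·lx·mx = 1.456; T = 1.456/1.058 = 1.37618…
r ≈ ln(R0)/T = ln(1.058)/1.37618… = 0.04097… → 0.041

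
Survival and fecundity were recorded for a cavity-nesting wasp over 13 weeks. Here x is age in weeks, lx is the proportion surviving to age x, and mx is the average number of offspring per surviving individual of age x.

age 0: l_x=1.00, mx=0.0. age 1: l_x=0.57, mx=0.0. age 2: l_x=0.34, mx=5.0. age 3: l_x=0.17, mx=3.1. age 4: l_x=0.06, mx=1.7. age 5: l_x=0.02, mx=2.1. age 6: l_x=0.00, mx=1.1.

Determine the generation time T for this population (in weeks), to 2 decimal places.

lx·mx: 0, 0, 1.7, 0.527, 0.102, 0.042, 0 → R0 = 2.371
x·lx·mx: 0, 0, 3.4, 1.581, 0.408, 0.21, 0 → Σ = 5.599
T = 5.599 / 2.371 = 2.361451… → 2.36

2.36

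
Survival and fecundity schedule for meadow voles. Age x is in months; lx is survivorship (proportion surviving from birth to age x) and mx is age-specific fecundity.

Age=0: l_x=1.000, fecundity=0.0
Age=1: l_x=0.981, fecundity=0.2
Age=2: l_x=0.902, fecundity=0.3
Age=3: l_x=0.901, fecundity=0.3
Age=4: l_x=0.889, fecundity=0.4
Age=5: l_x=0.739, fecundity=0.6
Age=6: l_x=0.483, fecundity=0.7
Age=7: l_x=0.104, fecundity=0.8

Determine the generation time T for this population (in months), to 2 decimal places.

3.98

lx·mx: 0, 0.1962, 0.2706, 0.2703, 0.3556, 0.4434, 0.3381, 0.0832 → R0 = 1.9574
x·lx·mx: 0, 0.1962, 0.5412, 0.8109, 1.4224, 2.217, 2.0286, 0.5824 → Σ = 7.7987
T = 7.7987 / 1.9574 = 3.984214… → 3.98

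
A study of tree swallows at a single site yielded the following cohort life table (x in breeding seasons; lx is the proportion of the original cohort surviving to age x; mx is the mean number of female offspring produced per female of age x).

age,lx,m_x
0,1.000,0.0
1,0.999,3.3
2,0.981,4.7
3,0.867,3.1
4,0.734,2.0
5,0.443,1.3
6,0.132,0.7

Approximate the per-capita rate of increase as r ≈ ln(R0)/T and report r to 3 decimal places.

1.084

R0 = Σ lx·mx = 0 + 3.2967 + 4.6107 + 2.6877 + 1.468 + 0.5759 + 0.0924 = 12.7314
Σ x·lx·mx = 29.8871; T = 29.8871/12.7314 = 2.34751…
r ≈ ln(R0)/T = ln(12.7314)/2.34751… = 1.08373… → 1.084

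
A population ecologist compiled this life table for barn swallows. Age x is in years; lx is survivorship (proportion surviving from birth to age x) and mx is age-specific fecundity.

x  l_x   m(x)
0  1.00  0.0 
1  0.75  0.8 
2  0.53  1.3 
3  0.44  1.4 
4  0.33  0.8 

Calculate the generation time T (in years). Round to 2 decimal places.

2.25

lx·mx: 0, 0.6, 0.689, 0.616, 0.264 → R0 = 2.169
x·lx·mx: 0, 0.6, 1.378, 1.848, 1.056 → Σ = 4.882
T = 4.882 / 2.169 = 2.250807… → 2.25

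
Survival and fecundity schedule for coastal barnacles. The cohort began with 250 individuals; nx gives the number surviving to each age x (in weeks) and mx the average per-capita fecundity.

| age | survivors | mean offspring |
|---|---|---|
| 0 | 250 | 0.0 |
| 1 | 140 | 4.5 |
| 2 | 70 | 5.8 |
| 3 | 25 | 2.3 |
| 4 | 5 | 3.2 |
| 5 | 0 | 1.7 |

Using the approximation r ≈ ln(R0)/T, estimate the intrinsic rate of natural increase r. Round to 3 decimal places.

lx = nx/n0 = nx/250: 1, 0.56, 0.28, 0.1, 0.02, 0
R0 = Σ lx·mx = 0 + 2.52 + 1.624 + 0.23 + 0.064 + 0 = 4.438
Σ x·lx·mx = 6.714; T = 6.714/4.438 = 1.51284…
r ≈ ln(R0)/T = ln(4.438)/1.51284… = 0.98503… → 0.985

0.985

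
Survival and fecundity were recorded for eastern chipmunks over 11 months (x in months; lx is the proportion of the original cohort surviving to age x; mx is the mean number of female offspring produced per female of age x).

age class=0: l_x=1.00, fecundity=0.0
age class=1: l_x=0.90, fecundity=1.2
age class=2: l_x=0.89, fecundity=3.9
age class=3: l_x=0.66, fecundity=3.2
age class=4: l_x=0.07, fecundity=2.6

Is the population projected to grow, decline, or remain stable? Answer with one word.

R0 = Σ lx·mx = 0 + 1.08 + 3.471 + 2.112 + 0.182 = 6.845
R0 > 1, so the population is growing.

growing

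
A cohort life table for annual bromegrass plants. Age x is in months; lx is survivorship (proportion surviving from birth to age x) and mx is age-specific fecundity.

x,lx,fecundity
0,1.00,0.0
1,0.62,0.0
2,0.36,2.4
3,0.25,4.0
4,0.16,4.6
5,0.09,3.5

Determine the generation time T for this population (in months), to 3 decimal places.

lx·mx: 0, 0, 0.864, 1, 0.736, 0.315 → R0 = 2.915
x·lx·mx: 0, 0, 1.728, 3, 2.944, 1.575 → Σ = 9.247
T = 9.247 / 2.915 = 3.172213… → 3.172

3.172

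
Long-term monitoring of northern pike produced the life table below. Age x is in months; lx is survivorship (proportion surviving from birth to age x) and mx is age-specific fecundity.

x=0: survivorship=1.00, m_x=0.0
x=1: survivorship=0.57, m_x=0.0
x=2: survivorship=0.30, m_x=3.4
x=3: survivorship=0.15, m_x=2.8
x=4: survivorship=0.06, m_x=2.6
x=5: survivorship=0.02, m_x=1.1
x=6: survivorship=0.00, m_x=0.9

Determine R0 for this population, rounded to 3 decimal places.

1.618

lx·mx by age: 0, 0, 1.02, 0.42, 0.156, 0.022, 0
R0 = Σ lx·mx = 1.618 → 1.618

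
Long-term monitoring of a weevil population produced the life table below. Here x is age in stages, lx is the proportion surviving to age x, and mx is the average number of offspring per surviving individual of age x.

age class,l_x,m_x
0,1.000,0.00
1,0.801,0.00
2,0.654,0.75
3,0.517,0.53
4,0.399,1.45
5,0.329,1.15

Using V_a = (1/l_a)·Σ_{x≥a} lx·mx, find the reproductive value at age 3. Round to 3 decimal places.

lx·mx for x ≥ 3: 0.27401, 0.57855, 0.37835 → sum = 1.23091
V_3 = 1.23091 / l_3 = 1.23091 / 0.517 = 2.38087… → 2.381

2.381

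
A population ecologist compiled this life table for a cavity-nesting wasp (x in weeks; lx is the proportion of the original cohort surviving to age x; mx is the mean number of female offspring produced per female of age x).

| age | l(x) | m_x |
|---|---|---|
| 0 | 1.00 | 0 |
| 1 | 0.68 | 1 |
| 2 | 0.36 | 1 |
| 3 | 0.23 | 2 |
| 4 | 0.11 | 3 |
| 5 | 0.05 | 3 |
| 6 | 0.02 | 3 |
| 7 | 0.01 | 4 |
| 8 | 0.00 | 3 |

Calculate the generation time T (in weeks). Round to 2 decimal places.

lx·mx: 0, 0.68, 0.36, 0.46, 0.33, 0.15, 0.06, 0.04, 0 → R0 = 2.08
x·lx·mx: 0, 0.68, 0.72, 1.38, 1.32, 0.75, 0.36, 0.28, 0 → Σ = 5.49
T = 5.49 / 2.08 = 2.639423… → 2.64

2.64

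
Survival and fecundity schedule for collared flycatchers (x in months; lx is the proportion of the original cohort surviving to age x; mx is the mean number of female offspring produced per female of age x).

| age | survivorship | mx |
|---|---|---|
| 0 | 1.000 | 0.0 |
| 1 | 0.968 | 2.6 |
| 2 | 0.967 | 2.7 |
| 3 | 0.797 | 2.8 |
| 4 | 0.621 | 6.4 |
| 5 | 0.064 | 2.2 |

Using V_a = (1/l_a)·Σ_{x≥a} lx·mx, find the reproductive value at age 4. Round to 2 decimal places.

lx·mx for x ≥ 4: 3.9744, 0.1408 → sum = 4.1152
V_4 = 4.1152 / l_4 = 4.1152 / 0.621 = 6.626731… → 6.63

6.63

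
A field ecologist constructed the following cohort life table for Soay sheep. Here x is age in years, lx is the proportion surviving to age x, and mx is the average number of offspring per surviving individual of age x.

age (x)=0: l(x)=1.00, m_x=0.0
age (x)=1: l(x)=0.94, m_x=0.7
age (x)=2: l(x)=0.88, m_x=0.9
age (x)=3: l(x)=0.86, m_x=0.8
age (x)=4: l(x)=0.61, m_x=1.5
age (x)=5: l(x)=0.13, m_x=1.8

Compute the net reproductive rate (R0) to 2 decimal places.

lx·mx by age: 0, 0.658, 0.792, 0.688, 0.915, 0.234
R0 = Σ lx·mx = 3.287 → 3.29

3.29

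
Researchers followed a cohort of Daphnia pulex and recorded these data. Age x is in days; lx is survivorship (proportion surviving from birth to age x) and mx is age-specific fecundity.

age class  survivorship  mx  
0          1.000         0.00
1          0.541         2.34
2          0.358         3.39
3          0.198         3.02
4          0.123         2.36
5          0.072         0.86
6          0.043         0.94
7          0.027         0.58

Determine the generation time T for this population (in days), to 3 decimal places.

lx·mx: 0, 1.26594, 1.21362, 0.59796, 0.29028, 0.06192, 0.04042, 0.01566 → R0 = 3.4858
x·lx·mx: 0, 1.26594, 2.42724, 1.79388, 1.16112, 0.3096, 0.24252, 0.10962 → Σ = 7.30992
T = 7.30992 / 3.4858 = 2.097057… → 2.097

2.097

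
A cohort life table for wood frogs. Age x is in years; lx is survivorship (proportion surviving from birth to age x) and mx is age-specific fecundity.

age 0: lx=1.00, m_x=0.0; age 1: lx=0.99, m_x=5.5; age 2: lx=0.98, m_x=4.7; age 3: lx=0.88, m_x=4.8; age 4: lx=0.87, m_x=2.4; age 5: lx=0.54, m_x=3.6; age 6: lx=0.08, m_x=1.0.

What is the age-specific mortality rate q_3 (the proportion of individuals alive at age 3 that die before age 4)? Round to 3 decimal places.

q_3 = (l_3 − l_4) / l_3 = (0.88 − 0.87) / 0.88
     = 0.01 / 0.88 = 0.011364… → 0.011

0.011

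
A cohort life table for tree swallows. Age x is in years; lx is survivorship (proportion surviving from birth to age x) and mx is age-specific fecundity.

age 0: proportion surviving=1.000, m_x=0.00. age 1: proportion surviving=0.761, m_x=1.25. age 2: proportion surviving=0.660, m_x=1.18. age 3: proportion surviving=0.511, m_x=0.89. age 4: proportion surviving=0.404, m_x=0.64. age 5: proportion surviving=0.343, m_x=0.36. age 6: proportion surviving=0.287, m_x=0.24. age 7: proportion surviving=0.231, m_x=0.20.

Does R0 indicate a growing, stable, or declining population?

growing

R0 = Σ lx·mx = 0 + 0.95125 + 0.7788 + 0.45479 + 0.25856 + 0.12348 + 0.06888 + 0.0462 = 2.68196
R0 > 1, so the population is growing.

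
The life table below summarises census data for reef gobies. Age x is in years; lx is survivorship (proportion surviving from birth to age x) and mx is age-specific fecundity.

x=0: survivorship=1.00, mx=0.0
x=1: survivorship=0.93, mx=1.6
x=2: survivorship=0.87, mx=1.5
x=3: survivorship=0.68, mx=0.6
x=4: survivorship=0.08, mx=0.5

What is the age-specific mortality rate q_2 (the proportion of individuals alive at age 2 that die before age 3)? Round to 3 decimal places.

q_2 = (l_2 − l_3) / l_2 = (0.87 − 0.68) / 0.87
     = 0.19 / 0.87 = 0.218391… → 0.218

0.218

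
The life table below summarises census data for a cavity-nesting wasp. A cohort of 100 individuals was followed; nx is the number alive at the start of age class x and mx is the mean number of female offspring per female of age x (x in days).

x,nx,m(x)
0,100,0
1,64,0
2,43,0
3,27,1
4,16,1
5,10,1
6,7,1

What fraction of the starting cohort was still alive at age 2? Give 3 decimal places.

l_2 = n_2/n_0 = 43/100 = 0.43 → 0.430

0.430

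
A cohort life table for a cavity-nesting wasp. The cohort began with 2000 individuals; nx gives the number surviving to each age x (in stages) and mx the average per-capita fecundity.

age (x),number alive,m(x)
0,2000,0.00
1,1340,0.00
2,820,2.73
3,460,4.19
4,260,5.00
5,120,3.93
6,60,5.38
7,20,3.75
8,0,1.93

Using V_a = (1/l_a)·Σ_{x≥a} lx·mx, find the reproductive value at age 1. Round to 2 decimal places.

lx = nx/n0 = nx/2000: 1, 0.67, 0.41, 0.23, 0.13, 0.06, 0.03, 0.01, 0
lx·mx for x ≥ 1: 0, 1.1193, 0.9637, 0.65, 0.2358, 0.1614, 0.0375, 0 → sum = 3.1677
V_1 = 3.1677 / l_1 = 3.1677 / 0.67 = 4.72791… → 4.73

4.73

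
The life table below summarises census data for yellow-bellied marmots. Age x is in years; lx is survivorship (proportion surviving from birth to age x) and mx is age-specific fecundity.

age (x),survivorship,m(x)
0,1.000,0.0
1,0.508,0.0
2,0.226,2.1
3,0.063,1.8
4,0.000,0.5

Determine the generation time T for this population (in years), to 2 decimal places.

2.19

lx·mx: 0, 0, 0.4746, 0.1134, 0 → R0 = 0.588
x·lx·mx: 0, 0, 0.9492, 0.3402, 0 → Σ = 1.2894
T = 1.2894 / 0.588 = 2.192857… → 2.19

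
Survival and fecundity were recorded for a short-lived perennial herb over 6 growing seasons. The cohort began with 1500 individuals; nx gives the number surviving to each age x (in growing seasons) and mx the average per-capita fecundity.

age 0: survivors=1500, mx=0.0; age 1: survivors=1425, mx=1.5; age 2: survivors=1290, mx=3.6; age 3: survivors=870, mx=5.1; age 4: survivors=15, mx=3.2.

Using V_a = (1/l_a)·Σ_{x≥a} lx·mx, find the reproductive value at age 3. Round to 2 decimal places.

5.16

lx = nx/n0 = nx/1500: 1, 0.95, 0.86, 0.58, 0.01
lx·mx for x ≥ 3: 2.958, 0.032 → sum = 2.99
V_3 = 2.99 / l_3 = 2.99 / 0.58 = 5.155172… → 5.16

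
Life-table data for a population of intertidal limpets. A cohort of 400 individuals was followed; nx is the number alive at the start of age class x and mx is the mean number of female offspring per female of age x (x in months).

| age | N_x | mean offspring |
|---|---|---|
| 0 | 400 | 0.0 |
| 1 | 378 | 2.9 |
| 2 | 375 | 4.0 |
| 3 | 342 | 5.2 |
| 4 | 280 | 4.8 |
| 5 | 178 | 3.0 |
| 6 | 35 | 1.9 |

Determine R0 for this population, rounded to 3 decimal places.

15.798

lx = nx/n0 = nx/400: 1, 0.945, 0.9375, 0.855, 0.7, 0.445, 0.0875
lx·mx by age: 0, 2.7405, 3.75, 4.446, 3.36, 1.335, 0.16625
R0 = Σ lx·mx = 15.79775 → 15.798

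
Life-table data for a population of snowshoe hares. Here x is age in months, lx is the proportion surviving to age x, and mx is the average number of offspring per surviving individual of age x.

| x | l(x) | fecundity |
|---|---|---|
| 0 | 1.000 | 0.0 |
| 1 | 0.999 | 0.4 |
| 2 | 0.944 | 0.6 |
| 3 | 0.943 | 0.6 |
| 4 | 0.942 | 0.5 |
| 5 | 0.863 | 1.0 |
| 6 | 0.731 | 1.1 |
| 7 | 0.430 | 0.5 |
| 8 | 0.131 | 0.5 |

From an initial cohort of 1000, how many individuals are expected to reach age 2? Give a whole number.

944

Expected survivors = N0 · l_2 = 1000 × 0.944 = 944 → 944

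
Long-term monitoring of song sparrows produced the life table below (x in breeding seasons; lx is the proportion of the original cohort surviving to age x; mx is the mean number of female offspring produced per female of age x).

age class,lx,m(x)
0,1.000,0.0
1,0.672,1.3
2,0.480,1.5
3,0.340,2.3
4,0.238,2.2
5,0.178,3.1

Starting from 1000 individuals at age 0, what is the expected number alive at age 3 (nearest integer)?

Expected survivors = N0 · l_3 = 1000 × 0.340 = 340 → 340

340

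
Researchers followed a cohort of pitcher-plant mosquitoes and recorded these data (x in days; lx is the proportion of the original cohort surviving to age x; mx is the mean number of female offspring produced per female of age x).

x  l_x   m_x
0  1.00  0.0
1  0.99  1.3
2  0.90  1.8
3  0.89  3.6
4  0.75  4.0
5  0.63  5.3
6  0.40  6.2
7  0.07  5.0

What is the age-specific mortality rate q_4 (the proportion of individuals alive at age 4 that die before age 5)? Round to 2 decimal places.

0.16

q_4 = (l_4 − l_5) / l_4 = (0.75 − 0.63) / 0.75
     = 0.12 / 0.75 = 0.16 → 0.16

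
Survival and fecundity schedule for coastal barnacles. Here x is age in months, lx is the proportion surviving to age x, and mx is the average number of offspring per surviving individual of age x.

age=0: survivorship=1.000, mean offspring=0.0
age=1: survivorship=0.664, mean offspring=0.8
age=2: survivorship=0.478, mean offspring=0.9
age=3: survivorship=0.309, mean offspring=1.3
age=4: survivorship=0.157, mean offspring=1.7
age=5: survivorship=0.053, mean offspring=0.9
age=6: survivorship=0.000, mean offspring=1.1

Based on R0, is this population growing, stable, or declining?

growing

R0 = Σ lx·mx = 0 + 0.5312 + 0.4302 + 0.4017 + 0.2669 + 0.0477 + 0 = 1.6777
R0 > 1, so the population is growing.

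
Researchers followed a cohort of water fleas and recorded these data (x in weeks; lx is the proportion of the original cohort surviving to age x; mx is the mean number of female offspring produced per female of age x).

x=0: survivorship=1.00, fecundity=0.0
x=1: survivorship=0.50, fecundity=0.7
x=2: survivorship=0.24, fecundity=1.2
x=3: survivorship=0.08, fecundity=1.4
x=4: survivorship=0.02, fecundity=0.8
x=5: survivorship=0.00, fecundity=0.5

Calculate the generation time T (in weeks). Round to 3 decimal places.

1.731

lx·mx: 0, 0.35, 0.288, 0.112, 0.016, 0 → R0 = 0.766
x·lx·mx: 0, 0.35, 0.576, 0.336, 0.064, 0 → Σ = 1.326
T = 1.326 / 0.766 = 1.73107… → 1.731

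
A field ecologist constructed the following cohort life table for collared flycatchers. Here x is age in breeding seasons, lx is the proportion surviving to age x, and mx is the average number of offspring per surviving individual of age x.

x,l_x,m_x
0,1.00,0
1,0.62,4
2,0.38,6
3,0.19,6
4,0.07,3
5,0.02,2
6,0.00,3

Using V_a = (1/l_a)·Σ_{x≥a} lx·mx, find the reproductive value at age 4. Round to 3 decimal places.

lx·mx for x ≥ 4: 0.21, 0.04, 0 → sum = 0.25
V_4 = 0.25 / l_4 = 0.25 / 0.07 = 3.571429… → 3.571

3.571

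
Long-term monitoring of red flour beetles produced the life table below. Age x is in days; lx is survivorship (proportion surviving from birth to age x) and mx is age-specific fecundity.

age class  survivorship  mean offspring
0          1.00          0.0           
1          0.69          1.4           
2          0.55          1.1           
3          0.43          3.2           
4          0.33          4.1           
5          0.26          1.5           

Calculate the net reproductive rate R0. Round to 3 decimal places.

4.690

lx·mx by age: 0, 0.966, 0.605, 1.376, 1.353, 0.39
R0 = Σ lx·mx = 4.69 → 4.690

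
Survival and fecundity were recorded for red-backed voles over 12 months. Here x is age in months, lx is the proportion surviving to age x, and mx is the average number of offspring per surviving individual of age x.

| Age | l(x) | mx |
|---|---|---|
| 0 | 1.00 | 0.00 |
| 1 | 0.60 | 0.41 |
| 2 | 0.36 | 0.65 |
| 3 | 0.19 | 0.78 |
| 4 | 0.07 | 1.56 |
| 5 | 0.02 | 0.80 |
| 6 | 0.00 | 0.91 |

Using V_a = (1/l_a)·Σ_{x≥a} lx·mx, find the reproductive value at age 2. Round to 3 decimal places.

1.409

lx·mx for x ≥ 2: 0.234, 0.1482, 0.1092, 0.016, 0 → sum = 0.5074
V_2 = 0.5074 / l_2 = 0.5074 / 0.36 = 1.409444… → 1.409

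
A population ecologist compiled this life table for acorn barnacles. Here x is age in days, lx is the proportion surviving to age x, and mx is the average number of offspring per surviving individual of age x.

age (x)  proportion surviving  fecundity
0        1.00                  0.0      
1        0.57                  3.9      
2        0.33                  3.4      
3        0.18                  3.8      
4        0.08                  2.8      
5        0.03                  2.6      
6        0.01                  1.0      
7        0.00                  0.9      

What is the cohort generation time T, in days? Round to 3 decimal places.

lx·mx: 0, 2.223, 1.122, 0.684, 0.224, 0.078, 0.01, 0 → R0 = 4.341
x·lx·mx: 0, 2.223, 2.244, 2.052, 0.896, 0.39, 0.06, 0 → Σ = 7.865
T = 7.865 / 4.341 = 1.811795… → 1.812

1.812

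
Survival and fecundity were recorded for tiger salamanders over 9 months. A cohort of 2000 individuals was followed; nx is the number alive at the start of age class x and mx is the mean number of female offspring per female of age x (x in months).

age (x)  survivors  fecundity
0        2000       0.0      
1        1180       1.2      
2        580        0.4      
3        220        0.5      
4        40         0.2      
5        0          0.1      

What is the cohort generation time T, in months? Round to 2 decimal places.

lx = nx/n0 = nx/2000: 1, 0.59, 0.29, 0.11, 0.02, 0
lx·mx: 0, 0.708, 0.116, 0.055, 0.004, 0 → R0 = 0.883
x·lx·mx: 0, 0.708, 0.232, 0.165, 0.016, 0 → Σ = 1.121
T = 1.121 / 0.883 = 1.269536… → 1.27

1.27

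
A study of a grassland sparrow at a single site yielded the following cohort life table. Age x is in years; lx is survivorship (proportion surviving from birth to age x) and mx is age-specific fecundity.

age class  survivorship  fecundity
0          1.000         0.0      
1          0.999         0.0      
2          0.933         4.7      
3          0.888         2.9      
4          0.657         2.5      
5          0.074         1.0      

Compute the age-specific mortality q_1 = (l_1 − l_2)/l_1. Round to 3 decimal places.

q_1 = (l_1 − l_2) / l_1 = (0.999 − 0.933) / 0.999
     = 0.066 / 0.999 = 0.066066… → 0.066

0.066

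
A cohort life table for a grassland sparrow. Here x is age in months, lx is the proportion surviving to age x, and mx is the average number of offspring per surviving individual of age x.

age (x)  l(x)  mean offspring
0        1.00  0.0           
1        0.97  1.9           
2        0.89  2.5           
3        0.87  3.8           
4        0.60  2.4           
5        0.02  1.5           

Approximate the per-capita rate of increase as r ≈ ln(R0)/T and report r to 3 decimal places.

0.871

R0 = Σ lx·mx = 0 + 1.843 + 2.225 + 3.306 + 1.44 + 0.03 = 8.844
Σ x·lx·mx = 22.121; T = 22.121/8.844 = 2.50124…
r ≈ ln(R0)/T = ln(8.844)/2.50124… = 0.87146… → 0.871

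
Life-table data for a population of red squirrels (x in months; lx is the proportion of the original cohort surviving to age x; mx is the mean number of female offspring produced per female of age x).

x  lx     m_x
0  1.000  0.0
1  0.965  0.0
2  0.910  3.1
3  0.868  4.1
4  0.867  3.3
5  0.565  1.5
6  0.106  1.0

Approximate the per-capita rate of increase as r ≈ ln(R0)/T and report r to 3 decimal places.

R0 = Σ lx·mx = 0 + 0 + 2.821 + 3.5588 + 2.8611 + 0.8475 + 0.106 = 10.1944
Σ x·lx·mx = 32.6363; T = 32.6363/10.1944 = 3.20139…
r ≈ ln(R0)/T = ln(10.1944)/3.20139… = 0.72526… → 0.725

0.725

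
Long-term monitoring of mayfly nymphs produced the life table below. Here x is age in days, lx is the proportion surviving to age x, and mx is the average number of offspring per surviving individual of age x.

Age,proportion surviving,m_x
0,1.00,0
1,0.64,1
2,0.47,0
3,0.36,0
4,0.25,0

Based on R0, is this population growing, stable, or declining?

R0 = Σ lx·mx = 0 + 0.64 + 0 + 0 + 0 = 0.64
R0 < 1, so the population is declining.

declining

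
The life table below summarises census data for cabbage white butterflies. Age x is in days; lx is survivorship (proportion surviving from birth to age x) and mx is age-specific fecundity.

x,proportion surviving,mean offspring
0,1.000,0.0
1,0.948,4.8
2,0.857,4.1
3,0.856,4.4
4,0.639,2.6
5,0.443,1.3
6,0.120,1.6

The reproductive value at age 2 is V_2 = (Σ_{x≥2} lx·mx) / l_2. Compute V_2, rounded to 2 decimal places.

11.33

lx·mx for x ≥ 2: 3.5137, 3.7664, 1.6614, 0.5759, 0.192 → sum = 9.7094
V_2 = 9.7094 / l_2 = 9.7094 / 0.857 = 11.329522… → 11.33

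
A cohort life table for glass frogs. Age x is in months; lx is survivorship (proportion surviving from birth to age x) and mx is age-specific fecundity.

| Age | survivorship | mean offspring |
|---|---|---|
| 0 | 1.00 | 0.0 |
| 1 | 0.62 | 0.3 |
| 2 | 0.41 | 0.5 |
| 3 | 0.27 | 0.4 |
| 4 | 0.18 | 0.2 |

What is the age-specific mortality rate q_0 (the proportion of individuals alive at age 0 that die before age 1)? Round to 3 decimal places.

q_0 = (l_0 − l_1) / l_0 = (1 − 0.62) / 1
     = 0.38 / 1 = 0.38 → 0.380

0.380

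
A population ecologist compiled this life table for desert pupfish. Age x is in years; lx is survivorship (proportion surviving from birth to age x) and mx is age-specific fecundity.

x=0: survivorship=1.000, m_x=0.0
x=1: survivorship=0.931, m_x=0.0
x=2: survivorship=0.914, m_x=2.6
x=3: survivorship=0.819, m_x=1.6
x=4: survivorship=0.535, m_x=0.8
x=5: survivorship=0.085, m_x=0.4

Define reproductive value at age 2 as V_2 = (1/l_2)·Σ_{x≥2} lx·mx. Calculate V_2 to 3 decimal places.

4.539

lx·mx for x ≥ 2: 2.3764, 1.3104, 0.428, 0.034 → sum = 4.1488
V_2 = 4.1488 / l_2 = 4.1488 / 0.914 = 4.539168… → 4.539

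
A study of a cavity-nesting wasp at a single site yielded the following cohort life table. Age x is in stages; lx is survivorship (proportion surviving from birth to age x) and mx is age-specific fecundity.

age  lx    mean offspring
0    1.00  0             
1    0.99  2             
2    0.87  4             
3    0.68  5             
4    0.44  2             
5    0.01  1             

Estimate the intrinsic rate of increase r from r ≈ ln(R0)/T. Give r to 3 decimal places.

0.978

R0 = Σ lx·mx = 0 + 1.98 + 3.48 + 3.4 + 0.88 + 0.01 = 9.75
Σ x·lx·mx = 22.71; T = 22.71/9.75 = 2.32923…
r ≈ ln(R0)/T = ln(9.75)/2.32923… = 0.97769… → 0.978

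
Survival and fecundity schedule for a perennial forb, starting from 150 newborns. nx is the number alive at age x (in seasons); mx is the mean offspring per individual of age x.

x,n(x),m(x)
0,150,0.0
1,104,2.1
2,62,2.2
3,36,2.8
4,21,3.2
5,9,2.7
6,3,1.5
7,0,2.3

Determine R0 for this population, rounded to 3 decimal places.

lx = nx/n0 = nx/150: 1, 0.69333…, 0.41333…, 0.24, 0.14, 0.06, 0.02, 0
lx·mx by age: 0, 1.456…, 0.909333…, 0.672, 0.448, 0.162, 0.03, 0
R0 = Σ lx·mx = 3.677333… → 3.677

3.677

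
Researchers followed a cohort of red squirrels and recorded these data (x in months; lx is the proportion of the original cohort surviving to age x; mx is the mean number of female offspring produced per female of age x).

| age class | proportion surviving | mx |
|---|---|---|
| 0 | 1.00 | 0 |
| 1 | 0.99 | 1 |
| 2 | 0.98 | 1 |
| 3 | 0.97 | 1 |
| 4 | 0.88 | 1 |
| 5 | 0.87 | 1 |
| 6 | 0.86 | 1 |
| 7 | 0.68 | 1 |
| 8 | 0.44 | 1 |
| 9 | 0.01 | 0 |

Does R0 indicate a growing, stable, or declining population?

R0 = Σ lx·mx = 0 + 0.99 + 0.98 + 0.97 + 0.88 + 0.87 + 0.86 + 0.68 + 0.44 + 0 = 6.67
R0 > 1, so the population is growing.

growing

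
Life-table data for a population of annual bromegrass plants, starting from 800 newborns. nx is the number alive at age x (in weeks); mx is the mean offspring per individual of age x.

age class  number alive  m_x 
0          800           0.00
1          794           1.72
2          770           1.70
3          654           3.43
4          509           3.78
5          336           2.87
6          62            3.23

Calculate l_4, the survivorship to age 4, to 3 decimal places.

l_4 = n_4/n_0 = 509/800 = 0.63625 → 0.636

0.636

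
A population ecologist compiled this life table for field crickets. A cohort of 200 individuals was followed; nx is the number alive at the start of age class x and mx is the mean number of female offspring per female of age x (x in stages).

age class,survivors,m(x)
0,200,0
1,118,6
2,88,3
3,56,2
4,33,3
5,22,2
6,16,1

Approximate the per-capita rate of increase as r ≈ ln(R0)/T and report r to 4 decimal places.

lx = nx/n0 = nx/200: 1, 0.59, 0.44, 0.28, 0.165, 0.11, 0.08
R0 = Σ lx·mx = 0 + 3.54 + 1.32 + 0.56 + 0.495 + 0.22 + 0.08 = 6.215
Σ x·lx·mx = 11.42; T = 11.42/6.215 = 1.83749…
r ≈ ln(R0)/T = ln(6.215)/1.83749… = 0.994273… → 0.9943

0.9943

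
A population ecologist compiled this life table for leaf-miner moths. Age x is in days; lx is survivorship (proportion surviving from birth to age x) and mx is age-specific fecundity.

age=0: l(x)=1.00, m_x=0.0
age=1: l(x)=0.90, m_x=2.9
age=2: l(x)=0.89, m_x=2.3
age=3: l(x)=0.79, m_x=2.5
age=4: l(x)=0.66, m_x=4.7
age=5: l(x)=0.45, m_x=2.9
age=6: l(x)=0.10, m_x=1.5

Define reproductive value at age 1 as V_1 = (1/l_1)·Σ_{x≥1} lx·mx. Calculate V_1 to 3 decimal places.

lx·mx for x ≥ 1: 2.61, 2.047, 1.975, 3.102, 1.305, 0.15 → sum = 11.189
V_1 = 11.189 / l_1 = 11.189 / 0.9 = 12.432222… → 12.432

12.432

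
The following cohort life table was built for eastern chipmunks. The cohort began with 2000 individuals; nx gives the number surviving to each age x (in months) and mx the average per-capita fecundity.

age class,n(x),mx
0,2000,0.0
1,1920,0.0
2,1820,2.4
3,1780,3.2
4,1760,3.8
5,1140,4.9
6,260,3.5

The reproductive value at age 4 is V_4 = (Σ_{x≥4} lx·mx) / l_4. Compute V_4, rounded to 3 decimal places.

7.491

lx = nx/n0 = nx/2000: 1, 0.96, 0.91, 0.89, 0.88, 0.57, 0.13
lx·mx for x ≥ 4: 3.344, 2.793, 0.455 → sum = 6.592
V_4 = 6.592 / l_4 = 6.592 / 0.88 = 7.490909… → 7.491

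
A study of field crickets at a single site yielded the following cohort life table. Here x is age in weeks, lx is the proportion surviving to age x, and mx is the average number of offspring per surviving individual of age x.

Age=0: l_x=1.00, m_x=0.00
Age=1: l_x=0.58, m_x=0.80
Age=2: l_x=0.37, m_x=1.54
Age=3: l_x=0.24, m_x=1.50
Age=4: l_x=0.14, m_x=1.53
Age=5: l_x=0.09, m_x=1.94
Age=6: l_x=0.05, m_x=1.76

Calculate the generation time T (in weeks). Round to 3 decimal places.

2.642

lx·mx: 0, 0.464, 0.5698, 0.36, 0.2142, 0.1746, 0.088 → R0 = 1.8706
x·lx·mx: 0, 0.464, 1.1396, 1.08, 0.8568, 0.873, 0.528 → Σ = 4.9414
T = 4.9414 / 1.8706 = 2.641612… → 2.642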